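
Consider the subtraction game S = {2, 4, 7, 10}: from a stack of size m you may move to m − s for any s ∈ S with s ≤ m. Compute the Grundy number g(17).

1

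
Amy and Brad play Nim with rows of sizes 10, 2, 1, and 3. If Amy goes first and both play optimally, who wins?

Nim-sum: 10 ^ 2 ^ 1 ^ 3 = 10.
The nim-sum is 10 ≠ 0, so this is an N-position: the player to move can win; Amy has a winning move.

Amy wins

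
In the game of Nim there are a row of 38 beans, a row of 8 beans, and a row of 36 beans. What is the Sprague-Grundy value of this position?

Nim-sum: 38 ^ 8 ^ 36 = 10.

10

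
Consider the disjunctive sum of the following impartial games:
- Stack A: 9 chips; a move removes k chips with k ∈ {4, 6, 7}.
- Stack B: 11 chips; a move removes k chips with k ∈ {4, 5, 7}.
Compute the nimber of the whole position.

Grundy values for stack A (subtraction set {4, 6, 7}):
g(0) = mex{} = 0
g(1) = mex{} = 0
g(2) = mex{} = 0
g(3) = mex{} = 0
g(4) = mex{0} = 1
g(5) = mex{0} = 1
g(6) = mex{0} = 1
g(7) = mex{0} = 1
g(8) = mex{0,1} = 2
g(9) = mex{0,1} = 2
So g(9) = 2.
For stack B, compute g(0), g(1), … with moves {4, 5, 7}:
g(0) = mex{} = 0
g(1) = mex{} = 0
g(2) = mex{} = 0
g(3) = mex{} = 0
g(4) = mex{0} = 1
g(5) = mex{0} = 1
g(6) = mex{0} = 1
g(7) = mex{0} = 1
g(8) = mex{0,1} = 2
g(9) = mex{0,1} = 2
g(10) = mex{0,1} = 2
g(11) = mex{1} = 0
So g(11) = 0.
By the Sprague-Grundy theorem, the Grundy value of a sum of independent games is the XOR of the component values.
Combined value = 2 ⊕ 0 = 2.

2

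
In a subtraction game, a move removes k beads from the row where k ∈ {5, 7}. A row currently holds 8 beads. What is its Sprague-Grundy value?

Build the Grundy sequence with g(k) = mex{g(k−s) : s ∈ {5, 7}, s ≤ k}:
k:     0  1  2  3  4  5  6  7  8
g(k):  0  0  0  0  0  1  1  1  1
So g(8) = 1.

1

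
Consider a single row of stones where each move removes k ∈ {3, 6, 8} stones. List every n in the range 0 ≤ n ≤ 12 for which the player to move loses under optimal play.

0, 1, 2, 11, 12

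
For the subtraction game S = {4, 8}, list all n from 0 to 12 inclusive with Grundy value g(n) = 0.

0, 1, 2, 3, 12

Compute g(0), g(1), … for moves {4, 8}:
g(0) = mex{} = 0
g(1) = mex{} = 0
g(2) = mex{} = 0
g(3) = mex{} = 0
g(4) = mex{0} = 1
g(5) = mex{0} = 1
g(6) = mex{0} = 1
g(7) = mex{0} = 1
g(8) = mex{0,1} = 2
g(9) = mex{0,1} = 2
g(10) = mex{0,1} = 2
g(11) = mex{0,1} = 2
g(12) = mex{1,2} = 0
The P-positions (g = 0) in 0..12 are 0, 1, 2, 3, 12.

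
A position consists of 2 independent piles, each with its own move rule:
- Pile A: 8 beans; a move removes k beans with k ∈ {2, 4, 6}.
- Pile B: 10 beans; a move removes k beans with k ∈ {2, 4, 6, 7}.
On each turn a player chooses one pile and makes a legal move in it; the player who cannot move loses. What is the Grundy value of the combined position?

0

For pile A, compute g(0), g(1), … with moves {2, 4, 6}:
k:     0  1  2  3  4  5  6  7  8
g(k):  0  0  1  1  2  2  3  3  0
So g(8) = 0.
Build the Grundy sequence for pile B with g(k) = mex{g(k−s) : s ∈ {2, 4, 6, 7}, s ≤ k}:
g(0) = mex{} = 0
g(1) = mex{} = 0
g(2) = mex{0} = 1
g(3) = mex{0} = 1
g(4) = mex{0,1} = 2
g(5) = mex{0,1} = 2
g(6) = mex{0,1,2} = 3
g(7) = mex{0,1,2} = 3
g(8) = mex{0,1,2,3} = 4
g(9) = mex{1,2,3} = 0
g(10) = mex{1,2,3,4} = 0
So g(10) = 0.
The value of a disjunctive sum is the nim-sum of the parts.
Combined value = 0 XOR 0 = 0.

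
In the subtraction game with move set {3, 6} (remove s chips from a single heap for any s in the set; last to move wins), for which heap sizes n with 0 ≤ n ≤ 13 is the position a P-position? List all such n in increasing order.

0, 1, 2, 9, 10, 11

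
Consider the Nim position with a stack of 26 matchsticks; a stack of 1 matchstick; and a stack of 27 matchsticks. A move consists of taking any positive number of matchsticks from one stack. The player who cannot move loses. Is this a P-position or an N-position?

P-position

Compute the nim-sum pairwise:
26 ⊕ 1 = 27
27 ⊕ 27 = 0
The nim-sum is 0, so this is a P-position: the player to move is in a losing position under optimal play.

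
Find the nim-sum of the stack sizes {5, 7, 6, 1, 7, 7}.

5

Compute the nim-sum pairwise:
5 ⊕ 7 = 2
2 ⊕ 6 = 4
4 ⊕ 1 = 5
5 ⊕ 7 = 2
2 ⊕ 7 = 5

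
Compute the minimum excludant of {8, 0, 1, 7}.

The values 0, 1 are all present; 2 is the first non-negative integer missing from the set.

2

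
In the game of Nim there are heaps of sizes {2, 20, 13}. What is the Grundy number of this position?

27

Compute the nim-sum pairwise:
2 ^ 20 = 22
22 ^ 13 = 27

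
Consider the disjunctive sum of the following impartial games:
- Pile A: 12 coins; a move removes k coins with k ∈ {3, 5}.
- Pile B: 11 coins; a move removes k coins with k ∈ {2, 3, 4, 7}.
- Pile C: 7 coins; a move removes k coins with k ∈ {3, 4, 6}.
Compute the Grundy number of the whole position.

For pile A, compute g(0), g(1), … with moves {3, 5}:
k:     0  1  2  3  4  5  6  7  8  9 10 11 12
g(k):  0  0  0  1  1  1  2  2  0  0  0  1  1
So g(12) = 1.
Grundy values for pile B (subtraction set {2, 3, 4, 7}):
k:     0  1  2  3  4  5  6  7  8  9 10 11
g(k):  0  0  1  1  2  2  0  3  1  4  2  0
So g(11) = 0.
Grundy values for pile C (subtraction set {3, 4, 6}):
g(0) = mex{} = 0
g(1) = mex{} = 0
g(2) = mex{} = 0
g(3) = mex{0} = 1
g(4) = mex{0} = 1
g(5) = mex{0} = 1
g(6) = mex{0,1} = 2
g(7) = mex{0,1} = 2
So g(7) = 2.
The value of a disjunctive sum is the nim-sum of the parts.
Combined value = 1 XOR 0 XOR 2 = 3.

3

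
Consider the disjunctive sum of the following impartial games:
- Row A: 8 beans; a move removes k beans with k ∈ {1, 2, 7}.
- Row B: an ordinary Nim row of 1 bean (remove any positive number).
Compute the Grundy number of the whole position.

3

Grundy values for row A (subtraction set {1, 2, 7}):
g(0) = mex{} = 0
g(1) = mex{0} = 1
g(2) = mex{0,1} = 2
g(3) = mex{1,2} = 0
g(4) = mex{0,2} = 1
g(5) = mex{0,1} = 2
g(6) = mex{1,2} = 0
g(7) = mex{0,2} = 1
g(8) = mex{0,1} = 2
So g(8) = 2.
Row B is a plain Nim row of size 1, so its Grundy value is 1.
By the Sprague-Grundy theorem, the Grundy value of a sum of independent games is the XOR of the component values.
Combined value = 2 ⊕ 1 = 3.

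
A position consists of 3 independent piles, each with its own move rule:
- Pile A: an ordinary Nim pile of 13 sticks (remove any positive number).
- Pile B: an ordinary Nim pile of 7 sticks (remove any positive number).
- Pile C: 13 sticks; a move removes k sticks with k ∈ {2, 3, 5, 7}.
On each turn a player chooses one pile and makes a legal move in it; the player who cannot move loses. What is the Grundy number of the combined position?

8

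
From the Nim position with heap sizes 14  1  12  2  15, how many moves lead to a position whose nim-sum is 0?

3

Bitwise XOR of the heap sizes:
  1110  (14)
  0001  (1)
  1100  (12)
  0010  (2)
  1111  (15)
  ----
  1110  (14)
The overall nim-sum is X = 14. A heap of size p has a winning move iff p XOR X < p (reduce it to p XOR X).
  14: 14 XOR 14 = 0 < 14 — winning move (to 0).
  1: 1 XOR 14 = 15 ≥ 1 — no move.
  12: 12 XOR 14 = 2 < 12 — winning move (to 2).
  2: 2 XOR 14 = 12 ≥ 2 — no move.
  15: 15 XOR 14 = 1 < 15 — winning move (to 1).
That gives 3 winning moves.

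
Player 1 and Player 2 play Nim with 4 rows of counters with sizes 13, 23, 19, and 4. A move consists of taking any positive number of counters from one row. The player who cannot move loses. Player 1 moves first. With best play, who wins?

Player 1 wins

Write each in binary and XOR column by column:
  01101  (13)
  10111  (23)
  10011  (19)
  00100  (4)
  -----
  01101  (13)
The nim-sum is 13 ≠ 0, so this is an N-position: the player to move can win; Player 1 has a winning move.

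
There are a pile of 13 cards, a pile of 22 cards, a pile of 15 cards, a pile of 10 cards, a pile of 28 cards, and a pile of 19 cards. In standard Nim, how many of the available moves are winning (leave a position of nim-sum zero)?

3

Write each in binary and XOR column by column:
  01101  (13)
  10110  (22)
  01111  (15)
  01010  (10)
  11100  (28)
  10011  (19)
  -----
  10001  (17)
The overall nim-sum is X = 17. A pile of size p has a winning move iff p XOR X < p (reduce it to p XOR X).
  13: 13 XOR 17 = 28 ≥ 13 — no move.
  22: 22 XOR 17 = 7 < 22 — winning move (to 7).
  15: 15 XOR 17 = 30 ≥ 15 — no move.
  10: 10 XOR 17 = 27 ≥ 10 — no move.
  28: 28 XOR 17 = 13 < 28 — winning move (to 13).
  19: 19 XOR 17 = 2 < 19 — winning move (to 2).
That gives 3 winning moves.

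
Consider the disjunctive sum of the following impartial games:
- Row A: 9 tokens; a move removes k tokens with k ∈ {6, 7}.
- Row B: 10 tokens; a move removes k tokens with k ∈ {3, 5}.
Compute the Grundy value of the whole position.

1

For row A, compute g(0), g(1), … with moves {6, 7}:
g(0) = mex{} = 0
g(1) = mex{} = 0
g(2) = mex{} = 0
g(3) = mex{} = 0
g(4) = mex{} = 0
g(5) = mex{} = 0
g(6) = mex{0} = 1
g(7) = mex{0} = 1
g(8) = mex{0} = 1
g(9) = mex{0} = 1
So g(9) = 1.
Build the Grundy sequence for row B with g(k) = mex{g(k−s) : s ∈ {3, 5}, s ≤ k}:
g(0) = mex{} = 0
g(1) = mex{} = 0
g(2) = mex{} = 0
g(3) = mex{0} = 1
g(4) = mex{0} = 1
g(5) = mex{0} = 1
g(6) = mex{0,1} = 2
g(7) = mex{0,1} = 2
g(8) = mex{1} = 0
g(9) = mex{1,2} = 0
g(10) = mex{1,2} = 0
So g(10) = 0.
By the Sprague-Grundy theorem, the Grundy value of a sum of independent games is the XOR of the component values.
Combined value = 1 ⊕ 0 = 1.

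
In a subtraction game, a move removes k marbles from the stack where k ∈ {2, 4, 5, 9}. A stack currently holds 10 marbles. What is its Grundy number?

1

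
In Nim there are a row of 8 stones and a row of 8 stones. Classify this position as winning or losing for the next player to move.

Bitwise XOR of the heap sizes:
  1000  (8)
  1000  (8)
  ----
  0000  (0)
The nim-sum is 0, so this is a P-position: the player to move is in a losing position under optimal play.

Losing position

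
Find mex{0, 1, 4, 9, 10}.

The values 0, 1 are all present; 2 is the first non-negative integer missing from the set.

2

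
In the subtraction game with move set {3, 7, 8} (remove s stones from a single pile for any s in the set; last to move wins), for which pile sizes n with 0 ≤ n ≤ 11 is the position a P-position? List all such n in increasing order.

0, 1, 2, 6, 11

Build the Grundy sequence with g(k) = mex{g(k−s) : s ∈ {3, 7, 8}, s ≤ k}:
g(0) = mex{} = 0
g(1) = mex{} = 0
g(2) = mex{} = 0
g(3) = mex{0} = 1
g(4) = mex{0} = 1
g(5) = mex{0} = 1
g(6) = mex{1} = 0
g(7) = mex{0,1} = 2
g(8) = mex{0,1} = 2
g(9) = mex{0} = 1
g(10) = mex{0,1,2} = 3
g(11) = mex{1,2} = 0
The P-positions (g = 0) in 0..11 are 0, 1, 2, 6, 11.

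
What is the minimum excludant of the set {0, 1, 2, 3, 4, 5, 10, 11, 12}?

6

The values 0, 1, 2, 3, 4, 5 are all present; 6 is the first non-negative integer missing from the set.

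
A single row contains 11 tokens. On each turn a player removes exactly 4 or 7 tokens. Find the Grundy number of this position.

Grundy values for subtraction set {4, 7}:
g(0) = mex{} = 0
g(1) = mex{} = 0
g(2) = mex{} = 0
g(3) = mex{} = 0
g(4) = mex{0} = 1
g(5) = mex{0} = 1
g(6) = mex{0} = 1
g(7) = mex{0} = 1
g(8) = mex{0,1} = 2
g(9) = mex{0,1} = 2
g(10) = mex{0,1} = 2
g(11) = mex{1} = 0
So g(11) = 0.

0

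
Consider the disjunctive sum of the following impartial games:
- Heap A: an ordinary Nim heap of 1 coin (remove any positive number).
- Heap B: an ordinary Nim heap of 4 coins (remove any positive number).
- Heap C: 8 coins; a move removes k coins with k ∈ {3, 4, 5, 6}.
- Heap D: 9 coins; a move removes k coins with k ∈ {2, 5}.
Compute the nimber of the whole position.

6

Heap A is a plain Nim heap of size 1, so its Grundy value is 1.
Heap B is a plain Nim heap of size 4, so its Grundy value is 4.
For heap C, compute g(0), g(1), … with moves {3, 4, 5, 6}:
k:     0  1  2  3  4  5  6  7  8
g(k):  0  0  0  1  1  1  2  2  2
So g(8) = 2.
Grundy values for heap D (subtraction set {2, 5}):
k:     0  1  2  3  4  5  6  7  8  9
g(k):  0  0  1  1  0  2  1  0  0  1
So g(9) = 1.
The value of a disjunctive sum is the nim-sum of the parts.
Combined value = 1 ⊕ 4 ⊕ 2 ⊕ 1 = 6.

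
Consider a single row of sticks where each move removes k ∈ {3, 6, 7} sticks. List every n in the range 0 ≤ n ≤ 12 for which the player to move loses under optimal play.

0, 1, 2, 10, 11, 12

Compute g(0), g(1), … for moves {3, 6, 7}:
g(0) = mex{} = 0
g(1) = mex{} = 0
g(2) = mex{} = 0
g(3) = mex{0} = 1
g(4) = mex{0} = 1
g(5) = mex{0} = 1
g(6) = mex{0,1} = 2
g(7) = mex{0,1} = 2
g(8) = mex{0,1} = 2
g(9) = mex{0,1,2} = 3
g(10) = mex{1,2} = 0
g(11) = mex{1,2} = 0
g(12) = mex{1,2,3} = 0
The P-positions (g = 0) in 0..12 are 0, 1, 2, 10, 11, 12.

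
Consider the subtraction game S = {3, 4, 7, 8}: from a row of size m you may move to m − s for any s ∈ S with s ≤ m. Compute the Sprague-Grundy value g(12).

0

Build the Grundy sequence with g(k) = mex{g(k−s) : s ∈ {3, 4, 7, 8}, s ≤ k}:
g(0) = mex{} = 0
g(1) = mex{} = 0
g(2) = mex{} = 0
g(3) = mex{0} = 1
g(4) = mex{0} = 1
g(5) = mex{0} = 1
g(6) = mex{0,1} = 2
g(7) = mex{0,1} = 2
g(8) = mex{0,1} = 2
g(9) = mex{0,1,2} = 3
g(10) = mex{0,1,2} = 3
g(11) = mex{1,2} = 0
g(12) = mex{1,2,3} = 0
So g(12) = 0.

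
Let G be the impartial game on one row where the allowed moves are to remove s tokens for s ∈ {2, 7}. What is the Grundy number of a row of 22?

Grundy values for subtraction set {2, 7}:
k:     0  1  2  3  4  5  6  7  8  9 10 11 12 13 14 15 16 17 18 19 20 21 22
g(k):  0  0  1  1  0  0  1  1  2  0  0  1  1  0  0  1  1  2  0  0  1  1  0
So g(22) = 0.

0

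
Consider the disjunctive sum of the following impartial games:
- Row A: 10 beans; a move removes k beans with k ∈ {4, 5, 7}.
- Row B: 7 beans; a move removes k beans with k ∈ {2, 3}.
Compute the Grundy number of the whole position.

Build the Grundy sequence for row A with g(k) = mex{g(k−s) : s ∈ {4, 5, 7}, s ≤ k}:
k:     0  1  2  3  4  5  6  7  8  9 10
g(k):  0  0  0  0  1  1  1  1  2  2  2
So g(10) = 2.
Build the Grundy sequence for row B with g(k) = mex{g(k−s) : s ∈ {2, 3}, s ≤ k}:
k:     0  1  2  3  4  5  6  7
g(k):  0  0  1  1  2  0  0  1
So g(7) = 1.
The value of a disjunctive sum is the nim-sum of the parts.
Combined value = 2 ⊕ 1 = 3.

3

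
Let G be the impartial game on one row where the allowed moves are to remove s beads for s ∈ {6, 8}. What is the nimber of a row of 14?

0

Compute g(0), g(1), … for moves {6, 8}:
k:     0  1  2  3  4  5  6  7  8  9 10 11 12 13 14
g(k):  0  0  0  0  0  0  1  1  1  1  1  1  2  2  0
So g(14) = 0.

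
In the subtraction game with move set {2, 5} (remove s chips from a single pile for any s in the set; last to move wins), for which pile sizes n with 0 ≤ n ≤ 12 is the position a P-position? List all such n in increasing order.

Grundy values for subtraction set {2, 5}:
k:     0  1  2  3  4  5  6  7  8  9 10 11 12
g(k):  0  0  1  1  0  2  1  0  0  1  1  0  2
The P-positions (g = 0) in 0..12 are 0, 1, 4, 7, 8, 11.

0, 1, 4, 7, 8, 11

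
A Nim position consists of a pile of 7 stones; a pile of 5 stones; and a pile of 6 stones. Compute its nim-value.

Write each in binary and XOR column by column:
  111  (7)
  101  (5)
  110  (6)
  ---
  100  (4)

4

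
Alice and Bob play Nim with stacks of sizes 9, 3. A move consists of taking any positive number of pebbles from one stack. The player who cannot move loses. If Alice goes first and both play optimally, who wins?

Alice wins

Compute the nim-sum pairwise:
9 ^ 3 = 10
The nim-sum is 10 ≠ 0, so this is an N-position: the player to move can win; Alice has a winning move.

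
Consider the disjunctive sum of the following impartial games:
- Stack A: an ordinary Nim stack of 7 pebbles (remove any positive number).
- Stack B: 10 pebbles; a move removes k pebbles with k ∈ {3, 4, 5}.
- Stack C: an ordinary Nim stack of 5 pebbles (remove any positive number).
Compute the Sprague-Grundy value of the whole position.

2

Stack A is a plain Nim stack of size 7, so its Grundy value is 7.
Grundy values for stack B (subtraction set {3, 4, 5}):
k:     0  1  2  3  4  5  6  7  8  9 10
g(k):  0  0  0  1  1  1  2  2  0  0  0
So g(10) = 0.
Stack C is a plain Nim stack of size 5, so its Grundy value is 5.
By the Sprague-Grundy theorem, the Grundy value of a sum of independent games is the XOR of the component values.
Combined value = 7 XOR 0 XOR 5 = 2.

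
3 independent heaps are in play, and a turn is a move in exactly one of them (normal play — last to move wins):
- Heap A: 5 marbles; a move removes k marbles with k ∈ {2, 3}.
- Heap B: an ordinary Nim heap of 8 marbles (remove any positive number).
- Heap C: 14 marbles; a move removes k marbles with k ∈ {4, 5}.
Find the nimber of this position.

Build the Grundy sequence for heap A with g(k) = mex{g(k−s) : s ∈ {2, 3}, s ≤ k}:
g(0) = mex{} = 0
g(1) = mex{} = 0
g(2) = mex{0} = 1
g(3) = mex{0} = 1
g(4) = mex{0,1} = 2
g(5) = mex{1} = 0
So g(5) = 0.
Heap B is a plain Nim heap of size 8, so its Grundy value is 8.
For heap C, compute g(0), g(1), … with moves {4, 5}:
k:     0  1  2  3  4  5  6  7  8  9 10 11 12 13 14
g(k):  0  0  0  0  1  1  1  1  2  0  0  0  0  1  1
So g(14) = 1.
The value of a disjunctive sum is the nim-sum of the parts.
Combined value = 0 XOR 8 XOR 1 = 9.

9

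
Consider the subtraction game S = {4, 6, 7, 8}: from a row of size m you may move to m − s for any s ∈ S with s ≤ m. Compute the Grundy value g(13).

0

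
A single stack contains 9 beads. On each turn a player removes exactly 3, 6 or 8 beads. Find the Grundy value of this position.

Compute g(0), g(1), … for moves {3, 6, 8}:
k:     0  1  2  3  4  5  6  7  8  9
g(k):  0  0  0  1  1  1  2  2  2  3
So g(9) = 3.

3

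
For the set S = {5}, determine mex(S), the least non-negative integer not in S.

0

0 is not in the set, so the mex is 0.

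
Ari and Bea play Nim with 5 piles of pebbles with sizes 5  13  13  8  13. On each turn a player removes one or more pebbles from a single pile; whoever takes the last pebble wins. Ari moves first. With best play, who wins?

Compute the nim-sum pairwise:
5 XOR 13 = 8
8 XOR 13 = 5
5 XOR 8 = 13
13 XOR 13 = 0
The nim-sum is 0, so this is a P-position: the player to move is in a losing position under optimal play; Ari is about to move from it and so loses — Bea wins.

Bea wins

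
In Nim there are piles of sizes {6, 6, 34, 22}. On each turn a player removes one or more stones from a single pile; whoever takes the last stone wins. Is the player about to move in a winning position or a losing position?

Winning position

Nim-sum: 6 ^ 6 ^ 34 ^ 22 = 52.
The nim-sum is 52 ≠ 0, so this is an N-position: the player to move can win.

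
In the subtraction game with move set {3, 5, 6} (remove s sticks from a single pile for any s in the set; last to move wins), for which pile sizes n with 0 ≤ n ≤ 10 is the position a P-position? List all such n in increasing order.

Grundy values for subtraction set {3, 5, 6}:
g(0) = mex{} = 0
g(1) = mex{} = 0
g(2) = mex{} = 0
g(3) = mex{0} = 1
g(4) = mex{0} = 1
g(5) = mex{0} = 1
g(6) = mex{0,1} = 2
g(7) = mex{0,1} = 2
g(8) = mex{0,1} = 2
g(9) = mex{1,2} = 0
g(10) = mex{1,2} = 0
The P-positions (g = 0) in 0..10 are 0, 1, 2, 9, 10.

0, 1, 2, 9, 10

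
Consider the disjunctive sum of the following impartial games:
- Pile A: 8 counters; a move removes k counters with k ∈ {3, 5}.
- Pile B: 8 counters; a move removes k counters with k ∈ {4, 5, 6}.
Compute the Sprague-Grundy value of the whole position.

2

Build the Grundy sequence for pile A with g(k) = mex{g(k−s) : s ∈ {3, 5}, s ≤ k}:
g(0) = mex{} = 0
g(1) = mex{} = 0
g(2) = mex{} = 0
g(3) = mex{0} = 1
g(4) = mex{0} = 1
g(5) = mex{0} = 1
g(6) = mex{0,1} = 2
g(7) = mex{0,1} = 2
g(8) = mex{1} = 0
So g(8) = 0.
Grundy values for pile B (subtraction set {4, 5, 6}):
k:     0  1  2  3  4  5  6  7  8
g(k):  0  0  0  0  1  1  1  1  2
So g(8) = 2.
The value of a disjunctive sum is the nim-sum of the parts.
Combined value = 0 XOR 2 = 2.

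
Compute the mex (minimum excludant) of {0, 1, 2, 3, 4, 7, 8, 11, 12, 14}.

5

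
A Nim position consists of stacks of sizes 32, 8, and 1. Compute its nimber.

Compute the nim-sum pairwise:
32 ^ 8 = 40
40 ^ 1 = 41

41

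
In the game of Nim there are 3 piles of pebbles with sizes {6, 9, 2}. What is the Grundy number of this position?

13

Compute the nim-sum pairwise:
6 ⊕ 9 = 15
15 ⊕ 2 = 13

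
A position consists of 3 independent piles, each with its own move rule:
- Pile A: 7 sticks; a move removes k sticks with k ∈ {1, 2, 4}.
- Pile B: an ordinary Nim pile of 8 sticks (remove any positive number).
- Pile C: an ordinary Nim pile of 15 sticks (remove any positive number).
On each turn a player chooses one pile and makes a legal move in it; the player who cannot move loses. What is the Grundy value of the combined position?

6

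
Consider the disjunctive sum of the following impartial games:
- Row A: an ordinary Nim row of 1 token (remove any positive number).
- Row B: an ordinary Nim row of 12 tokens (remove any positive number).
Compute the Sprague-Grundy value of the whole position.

13

Row A is a plain Nim row of size 1, so its Grundy value is 1.
Row B is a plain Nim row of size 12, so its Grundy value is 12.
By the Sprague-Grundy theorem, the Grundy value of a sum of independent games is the XOR of the component values.
Combined value = 1 ⊕ 12 = 13.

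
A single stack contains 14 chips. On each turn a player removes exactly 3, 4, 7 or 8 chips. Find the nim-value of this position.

1

Build the Grundy sequence with g(k) = mex{g(k−s) : s ∈ {3, 4, 7, 8}, s ≤ k}:
g(0) = mex{} = 0
g(1) = mex{} = 0
g(2) = mex{} = 0
g(3) = mex{0} = 1
g(4) = mex{0} = 1
g(5) = mex{0} = 1
g(6) = mex{0,1} = 2
g(7) = mex{0,1} = 2
g(8) = mex{0,1} = 2
g(9) = mex{0,1,2} = 3
g(10) = mex{0,1,2} = 3
g(11) = mex{1,2} = 0
g(12) = mex{1,2,3} = 0
g(13) = mex{1,2,3} = 0
g(14) = mex{0,2,3} = 1
So g(14) = 1.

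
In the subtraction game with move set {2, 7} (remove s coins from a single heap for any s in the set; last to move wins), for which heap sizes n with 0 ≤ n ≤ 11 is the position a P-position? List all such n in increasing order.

0, 1, 4, 5, 9, 10

Compute g(0), g(1), … for moves {2, 7}:
k:     0  1  2  3  4  5  6  7  8  9 10 11
g(k):  0  0  1  1  0  0  1  1  2  0  0  1
The P-positions (g = 0) in 0..11 are 0, 1, 4, 5, 9, 10.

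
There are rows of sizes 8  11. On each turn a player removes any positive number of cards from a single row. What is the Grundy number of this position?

Compute the nim-sum pairwise:
8 ^ 11 = 3

3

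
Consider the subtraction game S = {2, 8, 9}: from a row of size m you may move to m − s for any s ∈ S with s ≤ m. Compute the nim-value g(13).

Build the Grundy sequence with g(k) = mex{g(k−s) : s ∈ {2, 8, 9}, s ≤ k}:
g(0) = mex{} = 0
g(1) = mex{} = 0
g(2) = mex{0} = 1
g(3) = mex{0} = 1
g(4) = mex{1} = 0
g(5) = mex{1} = 0
g(6) = mex{0} = 1
g(7) = mex{0} = 1
g(8) = mex{0,1} = 2
g(9) = mex{0,1} = 2
g(10) = mex{0,1,2} = 3
g(11) = mex{1,2} = 0
g(12) = mex{0,1,3} = 2
g(13) = mex{0} = 1
So g(13) = 1.

1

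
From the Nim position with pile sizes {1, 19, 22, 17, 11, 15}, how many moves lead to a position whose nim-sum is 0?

3

Write each in binary and XOR column by column:
  00001  (1)
  10011  (19)
  10110  (22)
  10001  (17)
  01011  (11)
  01111  (15)
  -----
  10001  (17)
The overall nim-sum is X = 17. A pile of size p has a winning move iff p XOR X < p (reduce it to p XOR X).
  1: 1 XOR 17 = 16 ≥ 1 — no move.
  19: 19 XOR 17 = 2 < 19 — winning move (to 2).
  22: 22 XOR 17 = 7 < 22 — winning move (to 7).
  17: 17 XOR 17 = 0 < 17 — winning move (to 0).
  11: 11 XOR 17 = 26 ≥ 11 — no move.
  15: 15 XOR 17 = 30 ≥ 15 — no move.
That gives 3 winning moves.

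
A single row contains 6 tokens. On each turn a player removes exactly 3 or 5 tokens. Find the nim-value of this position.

2

Compute g(0), g(1), … for moves {3, 5}:
g(0) = mex{} = 0
g(1) = mex{} = 0
g(2) = mex{} = 0
g(3) = mex{0} = 1
g(4) = mex{0} = 1
g(5) = mex{0} = 1
g(6) = mex{0,1} = 2
So g(6) = 2.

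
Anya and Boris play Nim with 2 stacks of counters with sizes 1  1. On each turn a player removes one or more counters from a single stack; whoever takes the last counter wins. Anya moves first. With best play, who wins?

Boris wins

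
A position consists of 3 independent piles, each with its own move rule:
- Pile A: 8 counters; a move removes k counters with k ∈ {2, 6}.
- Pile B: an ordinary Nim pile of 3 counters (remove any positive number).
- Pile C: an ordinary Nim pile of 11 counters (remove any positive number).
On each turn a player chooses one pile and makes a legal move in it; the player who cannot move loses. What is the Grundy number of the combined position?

For pile A, compute g(0), g(1), … with moves {2, 6}:
g(0) = mex{} = 0
g(1) = mex{} = 0
g(2) = mex{0} = 1
g(3) = mex{0} = 1
g(4) = mex{1} = 0
g(5) = mex{1} = 0
g(6) = mex{0} = 1
g(7) = mex{0} = 1
g(8) = mex{1} = 0
So g(8) = 0.
Pile B is a plain Nim pile of size 3, so its Grundy value is 3.
Pile C is a plain Nim pile of size 11, so its Grundy value is 11.
By the Sprague-Grundy theorem, the Grundy value of a sum of independent games is the XOR of the component values.
Combined value = 0 XOR 3 XOR 11 = 8.

8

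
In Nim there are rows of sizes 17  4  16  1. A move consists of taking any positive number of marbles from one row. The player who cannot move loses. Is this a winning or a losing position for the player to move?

Winning position

Nim-sum: 17 ⊕ 4 ⊕ 16 ⊕ 1 = 4.
The nim-sum is 4 ≠ 0, so this is an N-position: the player to move can win.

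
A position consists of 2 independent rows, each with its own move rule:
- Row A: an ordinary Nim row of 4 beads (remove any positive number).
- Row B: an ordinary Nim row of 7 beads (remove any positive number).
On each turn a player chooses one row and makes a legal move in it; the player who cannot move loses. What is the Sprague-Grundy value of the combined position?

3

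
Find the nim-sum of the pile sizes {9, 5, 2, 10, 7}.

3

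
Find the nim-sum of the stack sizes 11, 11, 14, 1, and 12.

Nim-sum: 11 ^ 11 ^ 14 ^ 1 ^ 12 = 3.

3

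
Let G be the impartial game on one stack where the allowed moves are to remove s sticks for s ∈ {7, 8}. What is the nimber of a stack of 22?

1

Build the Grundy sequence with g(k) = mex{g(k−s) : s ∈ {7, 8}, s ≤ k}:
k:     0  1  2  3  4  5  6  7  8  9 10 11 12 13 14 15 16 17 18 19 20 21 22
g(k):  0  0  0  0  0  0  0  1  1  1  1  1  1  1  2  0  0  0  0  0  0  0  1
So g(22) = 1.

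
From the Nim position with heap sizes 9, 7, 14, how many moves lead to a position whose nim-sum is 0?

0

In binary:
  1001  (9)
  0111  (7)
  1110  (14)
  ----
  0000  (0)
The nim-sum is already 0, so every move leaves a nonzero nim-sum — there are no winning moves.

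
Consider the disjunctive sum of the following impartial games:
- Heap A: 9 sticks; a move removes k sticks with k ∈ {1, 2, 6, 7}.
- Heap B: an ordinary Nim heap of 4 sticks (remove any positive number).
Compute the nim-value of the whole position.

Build the Grundy sequence for heap A with g(k) = mex{g(k−s) : s ∈ {1, 2, 6, 7}, s ≤ k}:
k:     0  1  2  3  4  5  6  7  8  9
g(k):  0  1  2  0  1  2  3  4  0  1
So g(9) = 1.
Heap B is a plain Nim heap of size 4, so its Grundy value is 4.
By the Sprague-Grundy theorem, the Grundy value of a sum of independent games is the XOR of the component values.
Combined value = 1 ⊕ 4 = 5.

5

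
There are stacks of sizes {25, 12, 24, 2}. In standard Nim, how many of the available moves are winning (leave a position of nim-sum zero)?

3

Nim-sum: 25 XOR 12 XOR 24 XOR 2 = 15.
The overall nim-sum is X = 15. A stack of size p has a winning move iff p XOR X < p (reduce it to p XOR X).
  25: 25 XOR 15 = 22 < 25 — winning move (to 22).
  12: 12 XOR 15 = 3 < 12 — winning move (to 3).
  24: 24 XOR 15 = 23 < 24 — winning move (to 23).
  2: 2 XOR 15 = 13 ≥ 2 — no move.
That gives 3 winning moves.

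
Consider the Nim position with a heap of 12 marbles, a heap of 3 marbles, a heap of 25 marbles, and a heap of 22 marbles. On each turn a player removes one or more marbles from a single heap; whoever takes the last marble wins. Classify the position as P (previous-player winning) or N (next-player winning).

P-position

Nim-sum: 12 XOR 3 XOR 25 XOR 22 = 0.
The nim-sum is 0, so this is a P-position: the player to move is in a losing position under optimal play.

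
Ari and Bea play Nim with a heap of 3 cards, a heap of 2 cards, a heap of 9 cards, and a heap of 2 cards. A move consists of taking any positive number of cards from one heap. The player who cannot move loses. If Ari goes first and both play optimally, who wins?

Ari wins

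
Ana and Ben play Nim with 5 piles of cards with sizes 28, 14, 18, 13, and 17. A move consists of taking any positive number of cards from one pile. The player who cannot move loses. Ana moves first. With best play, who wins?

Ana wins

Nim-sum: 28 ⊕ 14 ⊕ 18 ⊕ 13 ⊕ 17 = 28.
The nim-sum is 28 ≠ 0, so this is an N-position: the player to move can win; Ana has a winning move.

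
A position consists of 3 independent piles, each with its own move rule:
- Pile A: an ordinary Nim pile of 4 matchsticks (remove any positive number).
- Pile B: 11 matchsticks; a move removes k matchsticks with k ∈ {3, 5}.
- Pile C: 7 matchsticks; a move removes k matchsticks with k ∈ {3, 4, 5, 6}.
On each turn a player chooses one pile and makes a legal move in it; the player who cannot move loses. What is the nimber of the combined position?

Pile A is a plain Nim pile of size 4, so its Grundy value is 4.
Build the Grundy sequence for pile B with g(k) = mex{g(k−s) : s ∈ {3, 5}, s ≤ k}:
g(0) = mex{} = 0
g(1) = mex{} = 0
g(2) = mex{} = 0
g(3) = mex{0} = 1
g(4) = mex{0} = 1
g(5) = mex{0} = 1
g(6) = mex{0,1} = 2
g(7) = mex{0,1} = 2
g(8) = mex{1} = 0
g(9) = mex{1,2} = 0
g(10) = mex{1,2} = 0
g(11) = mex{0,2} = 1
So g(11) = 1.
Grundy values for pile C (subtraction set {3, 4, 5, 6}):
k:     0  1  2  3  4  5  6  7
g(k):  0  0  0  1  1  1  2  2
So g(7) = 2.
By the Sprague-Grundy theorem, the Grundy value of a sum of independent games is the XOR of the component values.
Combined value = 4 ⊕ 1 ⊕ 2 = 7.

7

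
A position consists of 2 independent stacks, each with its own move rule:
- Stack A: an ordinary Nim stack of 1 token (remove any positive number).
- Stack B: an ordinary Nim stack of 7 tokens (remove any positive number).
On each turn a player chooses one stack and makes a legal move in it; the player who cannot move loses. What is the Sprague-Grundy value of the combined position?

6

Stack A is a plain Nim stack of size 1, so its Grundy value is 1.
Stack B is a plain Nim stack of size 7, so its Grundy value is 7.
The value of a disjunctive sum is the nim-sum of the parts.
Combined value = 1 XOR 7 = 6.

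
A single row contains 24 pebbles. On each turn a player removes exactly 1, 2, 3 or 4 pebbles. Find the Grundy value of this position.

4

Grundy values for subtraction set {1, 2, 3, 4}:
k:     0  1  2  3  4  5  6  7  8  9 10 11 12 13 14 15 16 17 18 19 20 21 22 23 24
g(k):  0  1  2  3  4  0  1  2  3  4  0  1  2  3  4  0  1  2  3  4  0  1  2  3  4
So g(24) = 4.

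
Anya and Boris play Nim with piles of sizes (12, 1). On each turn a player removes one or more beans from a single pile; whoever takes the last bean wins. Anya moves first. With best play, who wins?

Compute the nim-sum pairwise:
12 ^ 1 = 13
The nim-sum is 13 ≠ 0, so this is an N-position: the player to move can win; Anya has a winning move.

Anya wins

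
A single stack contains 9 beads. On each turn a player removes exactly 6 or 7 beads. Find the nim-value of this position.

Compute g(0), g(1), … for moves {6, 7}:
g(0) = mex{} = 0
g(1) = mex{} = 0
g(2) = mex{} = 0
g(3) = mex{} = 0
g(4) = mex{} = 0
g(5) = mex{} = 0
g(6) = mex{0} = 1
g(7) = mex{0} = 1
g(8) = mex{0} = 1
g(9) = mex{0} = 1
So g(9) = 1.

1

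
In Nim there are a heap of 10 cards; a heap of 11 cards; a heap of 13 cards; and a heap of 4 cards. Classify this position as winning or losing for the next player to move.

Winning position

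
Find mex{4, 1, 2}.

0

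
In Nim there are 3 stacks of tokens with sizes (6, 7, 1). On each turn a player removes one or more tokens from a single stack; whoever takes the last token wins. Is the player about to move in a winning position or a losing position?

Losing position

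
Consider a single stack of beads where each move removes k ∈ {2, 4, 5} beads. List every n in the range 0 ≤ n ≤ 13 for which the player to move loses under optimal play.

0, 1, 7, 8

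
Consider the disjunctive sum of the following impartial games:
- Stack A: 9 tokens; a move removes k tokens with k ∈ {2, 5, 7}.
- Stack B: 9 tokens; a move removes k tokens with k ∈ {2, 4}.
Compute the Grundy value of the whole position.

3

Grundy values for stack A (subtraction set {2, 5, 7}):
g(0) = mex{} = 0
g(1) = mex{} = 0
g(2) = mex{0} = 1
g(3) = mex{0} = 1
g(4) = mex{1} = 0
g(5) = mex{0,1} = 2
g(6) = mex{0} = 1
g(7) = mex{0,1,2} = 3
g(8) = mex{0,1} = 2
g(9) = mex{0,1,3} = 2
So g(9) = 2.
For stack B, compute g(0), g(1), … with moves {2, 4}:
k:     0  1  2  3  4  5  6  7  8  9
g(k):  0  0  1  1  2  2  0  0  1  1
So g(9) = 1.
By the Sprague-Grundy theorem, the Grundy value of a sum of independent games is the XOR of the component values.
Combined value = 2 ⊕ 1 = 3.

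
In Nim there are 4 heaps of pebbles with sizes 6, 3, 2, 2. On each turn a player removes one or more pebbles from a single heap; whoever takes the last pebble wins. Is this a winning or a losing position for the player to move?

Bitwise XOR of the heap sizes:
  110  (6)
  011  (3)
  010  (2)
  010  (2)
  ---
  101  (5)
The nim-sum is 5 ≠ 0, so this is an N-position: the player to move can win.

Winning position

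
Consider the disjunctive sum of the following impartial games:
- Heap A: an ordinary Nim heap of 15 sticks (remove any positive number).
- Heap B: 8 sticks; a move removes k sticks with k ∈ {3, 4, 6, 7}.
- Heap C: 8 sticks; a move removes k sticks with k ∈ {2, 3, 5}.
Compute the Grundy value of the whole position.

Heap A is a plain Nim heap of size 15, so its Grundy value is 15.
Grundy values for heap B (subtraction set {3, 4, 6, 7}):
g(0) = mex{} = 0
g(1) = mex{} = 0
g(2) = mex{} = 0
g(3) = mex{0} = 1
g(4) = mex{0} = 1
g(5) = mex{0} = 1
g(6) = mex{0,1} = 2
g(7) = mex{0,1} = 2
g(8) = mex{0,1} = 2
So g(8) = 2.
Grundy values for heap C (subtraction set {2, 3, 5}):
g(0) = mex{} = 0
g(1) = mex{} = 0
g(2) = mex{0} = 1
g(3) = mex{0} = 1
g(4) = mex{0,1} = 2
g(5) = mex{0,1} = 2
g(6) = mex{0,1,2} = 3
g(7) = mex{1,2} = 0
g(8) = mex{1,2,3} = 0
So g(8) = 0.
By the Sprague-Grundy theorem, the Grundy value of a sum of independent games is the XOR of the component values.
Combined value = 15 ⊕ 2 ⊕ 0 = 13.

13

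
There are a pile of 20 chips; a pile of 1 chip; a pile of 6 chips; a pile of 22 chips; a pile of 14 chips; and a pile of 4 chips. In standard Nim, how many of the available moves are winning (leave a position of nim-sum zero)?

1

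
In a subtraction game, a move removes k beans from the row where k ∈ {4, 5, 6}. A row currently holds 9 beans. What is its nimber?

2

Compute g(0), g(1), … for moves {4, 5, 6}:
g(0) = mex{} = 0
g(1) = mex{} = 0
g(2) = mex{} = 0
g(3) = mex{} = 0
g(4) = mex{0} = 1
g(5) = mex{0} = 1
g(6) = mex{0} = 1
g(7) = mex{0} = 1
g(8) = mex{0,1} = 2
g(9) = mex{0,1} = 2
So g(9) = 2.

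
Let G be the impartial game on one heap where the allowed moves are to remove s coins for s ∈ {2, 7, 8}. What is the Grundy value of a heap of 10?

0

Compute g(0), g(1), … for moves {2, 7, 8}:
k:     0  1  2  3  4  5  6  7  8  9 10
g(k):  0  0  1  1  0  0  1  1  2  2  0
So g(10) = 0.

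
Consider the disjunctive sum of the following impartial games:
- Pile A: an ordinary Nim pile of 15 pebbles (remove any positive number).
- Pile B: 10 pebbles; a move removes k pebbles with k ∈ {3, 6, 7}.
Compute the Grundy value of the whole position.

15

Pile A is a plain Nim pile of size 15, so its Grundy value is 15.
Grundy values for pile B (subtraction set {3, 6, 7}):
k:     0  1  2  3  4  5  6  7  8  9 10
g(k):  0  0  0  1  1  1  2  2  2  3  0
So g(10) = 0.
By the Sprague-Grundy theorem, the Grundy value of a sum of independent games is the XOR of the component values.
Combined value = 15 ⊕ 0 = 15.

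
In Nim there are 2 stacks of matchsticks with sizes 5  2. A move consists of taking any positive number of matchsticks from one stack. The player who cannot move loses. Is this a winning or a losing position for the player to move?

Winning position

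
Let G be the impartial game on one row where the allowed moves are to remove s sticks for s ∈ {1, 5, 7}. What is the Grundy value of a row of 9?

1

Grundy values for subtraction set {1, 5, 7}:
k:     0  1  2  3  4  5  6  7  8  9
g(k):  0  1  0  1  0  1  0  1  0  1
So g(9) = 1.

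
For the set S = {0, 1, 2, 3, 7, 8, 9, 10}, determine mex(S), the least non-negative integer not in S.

4

The values 0, 1, 2, 3 are all present; 4 is the first non-negative integer missing from the set.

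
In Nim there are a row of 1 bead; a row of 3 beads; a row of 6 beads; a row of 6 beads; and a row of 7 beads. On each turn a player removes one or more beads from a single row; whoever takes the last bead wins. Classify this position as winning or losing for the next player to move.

Nim-sum: 1 ⊕ 3 ⊕ 6 ⊕ 6 ⊕ 7 = 5.
The nim-sum is 5 ≠ 0, so this is an N-position: the player to move can win.

Winning position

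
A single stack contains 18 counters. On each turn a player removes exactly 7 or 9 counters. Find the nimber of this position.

Grundy values for subtraction set {7, 9}:
k:     0  1  2  3  4  5  6  7  8  9 10 11 12 13 14 15 16 17 18
g(k):  0  0  0  0  0  0  0  1  1  1  1  1  1  1  2  2  0  0  0
So g(18) = 0.

0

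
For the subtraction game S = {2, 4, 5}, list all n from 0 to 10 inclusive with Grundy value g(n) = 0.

0, 1, 7, 8

Compute g(0), g(1), … for moves {2, 4, 5}:
g(0) = mex{} = 0
g(1) = mex{} = 0
g(2) = mex{0} = 1
g(3) = mex{0} = 1
g(4) = mex{0,1} = 2
g(5) = mex{0,1} = 2
g(6) = mex{0,1,2} = 3
g(7) = mex{1,2} = 0
g(8) = mex{1,2,3} = 0
g(9) = mex{0,2} = 1
g(10) = mex{0,2,3} = 1
The P-positions (g = 0) in 0..10 are 0, 1, 7, 8.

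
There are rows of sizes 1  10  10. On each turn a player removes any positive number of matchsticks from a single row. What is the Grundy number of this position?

1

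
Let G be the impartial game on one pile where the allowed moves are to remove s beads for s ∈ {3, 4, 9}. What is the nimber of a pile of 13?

Compute g(0), g(1), … for moves {3, 4, 9}:
g(0) = mex{} = 0
g(1) = mex{} = 0
g(2) = mex{} = 0
g(3) = mex{0} = 1
g(4) = mex{0} = 1
g(5) = mex{0} = 1
g(6) = mex{0,1} = 2
g(7) = mex{1} = 0
g(8) = mex{1} = 0
g(9) = mex{0,1,2} = 3
g(10) = mex{0,2} = 1
g(11) = mex{0} = 1
g(12) = mex{0,1,3} = 2
g(13) = mex{1,3} = 0
So g(13) = 0.

0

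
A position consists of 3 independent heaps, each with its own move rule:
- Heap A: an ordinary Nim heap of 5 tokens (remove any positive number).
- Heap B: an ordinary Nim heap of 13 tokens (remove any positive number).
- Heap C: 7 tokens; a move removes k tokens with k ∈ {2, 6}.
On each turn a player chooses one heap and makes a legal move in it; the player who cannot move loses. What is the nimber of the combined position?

9

Heap A is a plain Nim heap of size 5, so its Grundy value is 5.
Heap B is a plain Nim heap of size 13, so its Grundy value is 13.
For heap C, compute g(0), g(1), … with moves {2, 6}:
g(0) = mex{} = 0
g(1) = mex{} = 0
g(2) = mex{0} = 1
g(3) = mex{0} = 1
g(4) = mex{1} = 0
g(5) = mex{1} = 0
g(6) = mex{0} = 1
g(7) = mex{0} = 1
So g(7) = 1.
By the Sprague-Grundy theorem, the Grundy value of a sum of independent games is the XOR of the component values.
Combined value = 5 XOR 13 XOR 1 = 9.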